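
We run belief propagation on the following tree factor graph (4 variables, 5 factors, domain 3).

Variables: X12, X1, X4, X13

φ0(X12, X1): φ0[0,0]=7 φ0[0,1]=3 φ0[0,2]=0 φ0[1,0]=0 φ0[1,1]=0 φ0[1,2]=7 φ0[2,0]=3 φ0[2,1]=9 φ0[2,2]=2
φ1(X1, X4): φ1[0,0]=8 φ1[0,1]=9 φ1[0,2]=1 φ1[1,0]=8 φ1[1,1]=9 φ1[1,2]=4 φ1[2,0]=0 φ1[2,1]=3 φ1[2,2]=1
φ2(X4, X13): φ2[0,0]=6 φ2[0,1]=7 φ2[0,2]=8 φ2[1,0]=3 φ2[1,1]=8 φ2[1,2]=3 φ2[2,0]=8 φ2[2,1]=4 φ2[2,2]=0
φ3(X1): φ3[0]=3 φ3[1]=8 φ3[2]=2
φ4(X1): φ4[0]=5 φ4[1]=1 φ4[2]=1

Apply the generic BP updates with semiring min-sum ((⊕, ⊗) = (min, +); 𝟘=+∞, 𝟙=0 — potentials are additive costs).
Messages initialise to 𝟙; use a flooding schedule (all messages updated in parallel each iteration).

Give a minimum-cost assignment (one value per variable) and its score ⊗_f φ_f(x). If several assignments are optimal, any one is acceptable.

assignment: (X12=0, X1=2, X4=2, X13=2); score = 4

init: all messages = 𝟙 over 3 values
r1 m[φ0→X12] = [0, 0, 2]
r1 m[φ0→X1] = [0, 0, 0]
r1 m[φ1→X1] = [1, 4, 0]
r1 m[φ1→X4] = [0, 3, 1]
r1 m[φ2→X4] = [6, 3, 0]
r1 m[φ2→X13] = [3, 4, 0]
r1 m[φ3→X1] = [3, 8, 2]
r1 m[φ4→X1] = [5, 1, 1]
r1 m[X12→φ0] = [0, 0, 0]
r1 m[X1→φ0] = [0, 0, 0]
r1 m[X1→φ1] = [0, 0, 0]
r1 m[X1→φ3] = [0, 0, 0]
r1 m[X1→φ4] = [0, 0, 0]
r1 m[X4→φ1] = [0, 0, 0]
r1 m[X4→φ2] = [0, 0, 0]
r1 m[X13→φ2] = [0, 0, 0]
r2 m[φ0→X12] = [0, 0, 2]
r2 m[φ0→X1] = [0, 0, 0]
r2 m[φ1→X1] = [1, 4, 0]
r2 m[φ1→X4] = [0, 3, 1]
r2 m[φ2→X4] = [6, 3, 0]
r2 m[φ2→X13] = [3, 4, 0]
r2 m[φ3→X1] = [3, 8, 2]
r2 m[φ4→X1] = [5, 1, 1]
r2 m[X12→φ0] = [0, 0, 0]
r2 m[X1→φ0] = [9, 13, 3]
r2 m[X1→φ1] = [8, 9, 3]
r2 m[X1→φ3] = [6, 5, 1]
r2 m[X1→φ4] = [4, 12, 2]
r2 m[X4→φ1] = [6, 3, 0]
r2 m[X4→φ2] = [0, 3, 1]
r2 m[X13→φ2] = [0, 0, 0]
r3 m[φ0→X12] = [3, 9, 5]
r3 m[φ0→X1] = [0, 0, 0]
r3 m[φ1→X1] = [1, 4, 1]
r3 m[φ1→X4] = [3, 6, 4]
r3 m[φ2→X4] = [6, 3, 0]
r3 m[φ2→X13] = [6, 5, 1]
r3 m[φ3→X1] = [3, 8, 2]
r3 m[φ4→X1] = [5, 1, 1]
r3 m[X12→φ0] = [0, 0, 0]
r3 m[X1→φ0] = [9, 13, 3]
r3 m[X1→φ1] = [8, 9, 3]
r3 m[X1→φ3] = [6, 5, 1]
r3 m[X1→φ4] = [4, 12, 2]
r3 m[X4→φ1] = [6, 3, 0]
r3 m[X4→φ2] = [0, 3, 1]
r3 m[X13→φ2] = [0, 0, 0]
r4 m[φ0→X12] = [3, 9, 5]
r4 m[φ0→X1] = [0, 0, 0]
r4 m[φ1→X1] = [1, 4, 1]
r4 m[φ1→X4] = [3, 6, 4]
r4 m[φ2→X4] = [6, 3, 0]
r4 m[φ2→X13] = [6, 5, 1]
r4 m[φ3→X1] = [3, 8, 2]
r4 m[φ4→X1] = [5, 1, 1]
r4 m[X12→φ0] = [0, 0, 0]
r4 m[X1→φ0] = [9, 13, 4]
r4 m[X1→φ1] = [8, 9, 3]
r4 m[X1→φ3] = [6, 5, 2]
r4 m[X1→φ4] = [4, 12, 3]
r4 m[X4→φ1] = [6, 3, 0]
r4 m[X4→φ2] = [3, 6, 4]
r4 m[X13→φ2] = [0, 0, 0]
r5 m[φ0→X12] = [4, 9, 6]
r5 m[φ0→X1] = [0, 0, 0]
r5 m[φ1→X1] = [1, 4, 1]
r5 m[φ1→X4] = [3, 6, 4]
r5 m[φ2→X4] = [6, 3, 0]
r5 m[φ2→X13] = [9, 8, 4]
r5 m[φ3→X1] = [3, 8, 2]
r5 m[φ4→X1] = [5, 1, 1]
r5 m[X12→φ0] = [0, 0, 0]
r5 m[X1→φ0] = [9, 13, 4]
r5 m[X1→φ1] = [8, 9, 3]
r5 m[X1→φ3] = [6, 5, 2]
r5 m[X1→φ4] = [4, 12, 3]
r5 m[X4→φ1] = [6, 3, 0]
r5 m[X4→φ2] = [3, 6, 4]
r5 m[X13→φ2] = [0, 0, 0]
r6 m[φ0→X12] = [4, 9, 6]
r6 m[φ0→X1] = [0, 0, 0]
r6 m[φ1→X1] = [1, 4, 1]
r6 m[φ1→X4] = [3, 6, 4]
r6 m[φ2→X4] = [6, 3, 0]
r6 m[φ2→X13] = [9, 8, 4]
r6 m[φ3→X1] = [3, 8, 2]
r6 m[φ4→X1] = [5, 1, 1]
r6 m[X12→φ0] = [0, 0, 0]
r6 m[X1→φ0] = [9, 13, 4]
r6 m[X1→φ1] = [8, 9, 3]
r6 m[X1→φ3] = [6, 5, 2]
r6 m[X1→φ4] = [4, 12, 3]
r6 m[X4→φ1] = [6, 3, 0]
r6 m[X4→φ2] = [3, 6, 4]
r6 m[X13→φ2] = [0, 0, 0]
fixed point reached at round 6
traceback from X12: (X12=0, X1=2, X4=2, X13=2), score=4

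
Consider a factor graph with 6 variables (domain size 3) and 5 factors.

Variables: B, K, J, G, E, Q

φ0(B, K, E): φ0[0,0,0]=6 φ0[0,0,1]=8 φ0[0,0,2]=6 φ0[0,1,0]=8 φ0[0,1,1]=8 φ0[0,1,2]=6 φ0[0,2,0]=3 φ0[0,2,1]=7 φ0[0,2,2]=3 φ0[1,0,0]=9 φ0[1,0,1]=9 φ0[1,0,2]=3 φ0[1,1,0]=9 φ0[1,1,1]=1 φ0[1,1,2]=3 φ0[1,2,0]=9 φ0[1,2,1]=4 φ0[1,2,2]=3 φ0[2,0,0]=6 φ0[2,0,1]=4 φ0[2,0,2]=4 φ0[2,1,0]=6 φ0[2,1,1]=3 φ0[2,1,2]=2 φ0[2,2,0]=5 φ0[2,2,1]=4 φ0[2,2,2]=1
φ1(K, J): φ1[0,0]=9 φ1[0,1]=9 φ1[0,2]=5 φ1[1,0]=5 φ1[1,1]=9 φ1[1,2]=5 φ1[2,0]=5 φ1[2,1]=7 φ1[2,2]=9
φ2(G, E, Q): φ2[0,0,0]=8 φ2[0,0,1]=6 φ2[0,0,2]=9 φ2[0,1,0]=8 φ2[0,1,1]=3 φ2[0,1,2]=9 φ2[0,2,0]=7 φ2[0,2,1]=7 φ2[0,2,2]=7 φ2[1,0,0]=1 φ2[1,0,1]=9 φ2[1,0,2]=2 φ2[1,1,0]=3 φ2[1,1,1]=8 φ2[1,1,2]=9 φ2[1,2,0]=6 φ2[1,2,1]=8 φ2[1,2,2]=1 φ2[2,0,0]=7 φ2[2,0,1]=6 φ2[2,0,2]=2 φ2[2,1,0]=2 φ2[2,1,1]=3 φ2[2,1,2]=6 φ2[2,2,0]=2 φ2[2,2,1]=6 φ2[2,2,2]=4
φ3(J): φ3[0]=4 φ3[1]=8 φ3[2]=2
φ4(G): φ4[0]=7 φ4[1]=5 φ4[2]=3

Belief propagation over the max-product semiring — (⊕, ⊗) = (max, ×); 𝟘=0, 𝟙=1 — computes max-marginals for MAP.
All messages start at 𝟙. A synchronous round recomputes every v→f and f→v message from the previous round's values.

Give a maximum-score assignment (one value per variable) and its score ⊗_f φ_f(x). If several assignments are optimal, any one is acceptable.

assignment: (B=1, K=0, J=1, G=0, E=0, Q=2); score = 40824

init: all messages = 𝟙 over 3 values
r1 m[φ0→B] = [8, 9, 6]
r1 m[φ0→K] = [9, 9, 9]
r1 m[φ0→E] = [9, 9, 6]
r1 m[φ1→K] = [9, 9, 9]
r1 m[φ1→J] = [9, 9, 9]
r1 m[φ2→G] = [9, 9, 7]
r1 m[φ2→E] = [9, 9, 8]
r1 m[φ2→Q] = [8, 9, 9]
r1 m[φ3→J] = [4, 8, 2]
r1 m[φ4→G] = [7, 5, 3]
r1 m[B→φ0] = [1, 1, 1]
r1 m[K→φ0] = [1, 1, 1]
r1 m[K→φ1] = [1, 1, 1]
r1 m[J→φ1] = [1, 1, 1]
r1 m[J→φ3] = [1, 1, 1]
r1 m[G→φ2] = [1, 1, 1]
r1 m[G→φ4] = [1, 1, 1]
r1 m[E→φ0] = [1, 1, 1]
r1 m[E→φ2] = [1, 1, 1]
r1 m[Q→φ2] = [1, 1, 1]
r2 m[φ0→B] = [8, 9, 6]
r2 m[φ0→K] = [9, 9, 9]
r2 m[φ0→E] = [9, 9, 6]
r2 m[φ1→K] = [9, 9, 9]
r2 m[φ1→J] = [9, 9, 9]
r2 m[φ2→G] = [9, 9, 7]
r2 m[φ2→E] = [9, 9, 8]
r2 m[φ2→Q] = [8, 9, 9]
r2 m[φ3→J] = [4, 8, 2]
r2 m[φ4→G] = [7, 5, 3]
r2 m[B→φ0] = [1, 1, 1]
r2 m[K→φ0] = [9, 9, 9]
r2 m[K→φ1] = [9, 9, 9]
r2 m[J→φ1] = [4, 8, 2]
r2 m[J→φ3] = [9, 9, 9]
r2 m[G→φ2] = [7, 5, 3]
r2 m[G→φ4] = [9, 9, 7]
r2 m[E→φ0] = [9, 9, 8]
r2 m[E→φ2] = [9, 9, 6]
r2 m[Q→φ2] = [1, 1, 1]
r3 m[φ0→B] = [648, 729, 486]
r3 m[φ0→K] = [81, 81, 81]
r3 m[φ0→E] = [81, 81, 54]
r3 m[φ1→K] = [72, 72, 56]
r3 m[φ1→J] = [81, 81, 81]
r3 m[φ2→G] = [81, 81, 63]
r3 m[φ2→E] = [63, 63, 49]
r3 m[φ2→Q] = [504, 405, 567]
r3 m[φ3→J] = [4, 8, 2]
r3 m[φ4→G] = [7, 5, 3]
r3 m[B→φ0] = [1, 1, 1]
r3 m[K→φ0] = [9, 9, 9]
r3 m[K→φ1] = [9, 9, 9]
r3 m[J→φ1] = [4, 8, 2]
r3 m[J→φ3] = [9, 9, 9]
r3 m[G→φ2] = [7, 5, 3]
r3 m[G→φ4] = [9, 9, 7]
r3 m[E→φ0] = [9, 9, 8]
r3 m[E→φ2] = [9, 9, 6]
r3 m[Q→φ2] = [1, 1, 1]
r4 m[φ0→B] = [648, 729, 486]
r4 m[φ0→K] = [81, 81, 81]
r4 m[φ0→E] = [81, 81, 54]
r4 m[φ1→K] = [72, 72, 56]
r4 m[φ1→J] = [81, 81, 81]
r4 m[φ2→G] = [81, 81, 63]
r4 m[φ2→E] = [63, 63, 49]
r4 m[φ2→Q] = [504, 405, 567]
r4 m[φ3→J] = [4, 8, 2]
r4 m[φ4→G] = [7, 5, 3]
r4 m[B→φ0] = [1, 1, 1]
r4 m[K→φ0] = [72, 72, 56]
r4 m[K→φ1] = [81, 81, 81]
r4 m[J→φ1] = [4, 8, 2]
r4 m[J→φ3] = [81, 81, 81]
r4 m[G→φ2] = [7, 5, 3]
r4 m[G→φ4] = [81, 81, 63]
r4 m[E→φ0] = [63, 63, 49]
r4 m[E→φ2] = [81, 81, 54]
r4 m[Q→φ2] = [1, 1, 1]
r5 m[φ0→B] = [36288, 40824, 27216]
r5 m[φ0→K] = [567, 567, 567]
r5 m[φ0→E] = [648, 648, 432]
r5 m[φ1→K] = [72, 72, 56]
r5 m[φ1→J] = [729, 729, 729]
r5 m[φ2→G] = [729, 729, 567]
r5 m[φ2→E] = [63, 63, 49]
r5 m[φ2→Q] = [4536, 3645, 5103]
r5 m[φ3→J] = [4, 8, 2]
r5 m[φ4→G] = [7, 5, 3]
r5 m[B→φ0] = [1, 1, 1]
r5 m[K→φ0] = [72, 72, 56]
r5 m[K→φ1] = [81, 81, 81]
r5 m[J→φ1] = [4, 8, 2]
r5 m[J→φ3] = [81, 81, 81]
r5 m[G→φ2] = [7, 5, 3]
r5 m[G→φ4] = [81, 81, 63]
r5 m[E→φ0] = [63, 63, 49]
r5 m[E→φ2] = [81, 81, 54]
r5 m[Q→φ2] = [1, 1, 1]
r6 m[φ0→B] = [36288, 40824, 27216]
r6 m[φ0→K] = [567, 567, 567]
r6 m[φ0→E] = [648, 648, 432]
r6 m[φ1→K] = [72, 72, 56]
r6 m[φ1→J] = [729, 729, 729]
r6 m[φ2→G] = [729, 729, 567]
r6 m[φ2→E] = [63, 63, 49]
r6 m[φ2→Q] = [4536, 3645, 5103]
r6 m[φ3→J] = [4, 8, 2]
r6 m[φ4→G] = [7, 5, 3]
r6 m[B→φ0] = [1, 1, 1]
r6 m[K→φ0] = [72, 72, 56]
r6 m[K→φ1] = [567, 567, 567]
r6 m[J→φ1] = [4, 8, 2]
r6 m[J→φ3] = [729, 729, 729]
r6 m[G→φ2] = [7, 5, 3]
r6 m[G→φ4] = [729, 729, 567]
r6 m[E→φ0] = [63, 63, 49]
r6 m[E→φ2] = [648, 648, 432]
r6 m[Q→φ2] = [1, 1, 1]
r7 m[φ0→B] = [36288, 40824, 27216]
r7 m[φ0→K] = [567, 567, 567]
r7 m[φ0→E] = [648, 648, 432]
r7 m[φ1→K] = [72, 72, 56]
r7 m[φ1→J] = [5103, 5103, 5103]
r7 m[φ2→G] = [5832, 5832, 4536]
r7 m[φ2→E] = [63, 63, 49]
r7 m[φ2→Q] = [36288, 29160, 40824]
r7 m[φ3→J] = [4, 8, 2]
r7 m[φ4→G] = [7, 5, 3]
r7 m[B→φ0] = [1, 1, 1]
r7 m[K→φ0] = [72, 72, 56]
r7 m[K→φ1] = [567, 567, 567]
r7 m[J→φ1] = [4, 8, 2]
r7 m[J→φ3] = [729, 729, 729]
r7 m[G→φ2] = [7, 5, 3]
r7 m[G→φ4] = [729, 729, 567]
r7 m[E→φ0] = [63, 63, 49]
r7 m[E→φ2] = [648, 648, 432]
r7 m[Q→φ2] = [1, 1, 1]
r8 m[φ0→B] = [36288, 40824, 27216]
r8 m[φ0→K] = [567, 567, 567]
r8 m[φ0→E] = [648, 648, 432]
r8 m[φ1→K] = [72, 72, 56]
r8 m[φ1→J] = [5103, 5103, 5103]
r8 m[φ2→G] = [5832, 5832, 4536]
r8 m[φ2→E] = [63, 63, 49]
r8 m[φ2→Q] = [36288, 29160, 40824]
r8 m[φ3→J] = [4, 8, 2]
r8 m[φ4→G] = [7, 5, 3]
r8 m[B→φ0] = [1, 1, 1]
r8 m[K→φ0] = [72, 72, 56]
r8 m[K→φ1] = [567, 567, 567]
r8 m[J→φ1] = [4, 8, 2]
r8 m[J→φ3] = [5103, 5103, 5103]
r8 m[G→φ2] = [7, 5, 3]
r8 m[G→φ4] = [5832, 5832, 4536]
r8 m[E→φ0] = [63, 63, 49]
r8 m[E→φ2] = [648, 648, 432]
r8 m[Q→φ2] = [1, 1, 1]
r9 m[φ0→B] = [36288, 40824, 27216]
r9 m[φ0→K] = [567, 567, 567]
r9 m[φ0→E] = [648, 648, 432]
r9 m[φ1→K] = [72, 72, 56]
r9 m[φ1→J] = [5103, 5103, 5103]
r9 m[φ2→G] = [5832, 5832, 4536]
r9 m[φ2→E] = [63, 63, 49]
r9 m[φ2→Q] = [36288, 29160, 40824]
r9 m[φ3→J] = [4, 8, 2]
r9 m[φ4→G] = [7, 5, 3]
r9 m[B→φ0] = [1, 1, 1]
r9 m[K→φ0] = [72, 72, 56]
r9 m[K→φ1] = [567, 567, 567]
r9 m[J→φ1] = [4, 8, 2]
r9 m[J→φ3] = [5103, 5103, 5103]
r9 m[G→φ2] = [7, 5, 3]
r9 m[G→φ4] = [5832, 5832, 4536]
r9 m[E→φ0] = [63, 63, 49]
r9 m[E→φ2] = [648, 648, 432]
r9 m[Q→φ2] = [1, 1, 1]
fixed point reached at round 9
traceback from B: (B=1, K=0, J=1, G=0, E=0, Q=2), score=40824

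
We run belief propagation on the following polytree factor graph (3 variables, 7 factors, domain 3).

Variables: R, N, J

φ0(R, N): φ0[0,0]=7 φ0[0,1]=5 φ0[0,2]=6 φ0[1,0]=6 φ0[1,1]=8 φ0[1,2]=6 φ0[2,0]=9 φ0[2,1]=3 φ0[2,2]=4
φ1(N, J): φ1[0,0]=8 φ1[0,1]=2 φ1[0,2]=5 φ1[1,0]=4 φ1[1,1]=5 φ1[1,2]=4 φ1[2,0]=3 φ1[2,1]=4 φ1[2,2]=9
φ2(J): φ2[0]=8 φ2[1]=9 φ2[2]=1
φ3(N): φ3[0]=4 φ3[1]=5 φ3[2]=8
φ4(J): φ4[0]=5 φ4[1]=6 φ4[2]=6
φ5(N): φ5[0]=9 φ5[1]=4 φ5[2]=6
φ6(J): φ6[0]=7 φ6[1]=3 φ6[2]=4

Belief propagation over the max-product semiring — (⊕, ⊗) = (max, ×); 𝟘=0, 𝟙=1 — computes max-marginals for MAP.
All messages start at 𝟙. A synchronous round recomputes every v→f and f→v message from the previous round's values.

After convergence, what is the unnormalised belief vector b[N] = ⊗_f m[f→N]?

init: all messages = 𝟙 over 3 values
r1 m[φ0→R] = [7, 8, 9]
r1 m[φ0→N] = [9, 8, 6]
r1 m[φ1→N] = [8, 5, 9]
r1 m[φ1→J] = [8, 5, 9]
r1 m[φ2→J] = [8, 9, 1]
r1 m[φ3→N] = [4, 5, 8]
r1 m[φ4→J] = [5, 6, 6]
r1 m[φ5→N] = [9, 4, 6]
r1 m[φ6→J] = [7, 3, 4]
r1 m[R→φ0] = [1, 1, 1]
r1 m[N→φ0] = [1, 1, 1]
r1 m[N→φ1] = [1, 1, 1]
r1 m[N→φ3] = [1, 1, 1]
r1 m[N→φ5] = [1, 1, 1]
r1 m[J→φ1] = [1, 1, 1]
r1 m[J→φ2] = [1, 1, 1]
r1 m[J→φ4] = [1, 1, 1]
r1 m[J→φ6] = [1, 1, 1]
r2 m[φ0→R] = [7, 8, 9]
r2 m[φ0→N] = [9, 8, 6]
r2 m[φ1→N] = [8, 5, 9]
r2 m[φ1→J] = [8, 5, 9]
r2 m[φ2→J] = [8, 9, 1]
r2 m[φ3→N] = [4, 5, 8]
r2 m[φ4→J] = [5, 6, 6]
r2 m[φ5→N] = [9, 4, 6]
r2 m[φ6→J] = [7, 3, 4]
r2 m[R→φ0] = [1, 1, 1]
r2 m[N→φ0] = [288, 100, 432]
r2 m[N→φ1] = [324, 160, 288]
r2 m[N→φ3] = [648, 160, 324]
r2 m[N→φ5] = [288, 200, 432]
r2 m[J→φ1] = [280, 162, 24]
r2 m[J→φ2] = [280, 90, 216]
r2 m[J→φ4] = [448, 135, 36]
r2 m[J→φ6] = [320, 270, 54]
r3 m[φ0→R] = [2592, 2592, 2592]
r3 m[φ0→N] = [9, 8, 6]
r3 m[φ1→N] = [2240, 1120, 840]
r3 m[φ1→J] = [2592, 1152, 2592]
r3 m[φ2→J] = [8, 9, 1]
r3 m[φ3→N] = [4, 5, 8]
r3 m[φ4→J] = [5, 6, 6]
r3 m[φ5→N] = [9, 4, 6]
r3 m[φ6→J] = [7, 3, 4]
r3 m[R→φ0] = [1, 1, 1]
r3 m[N→φ0] = [288, 100, 432]
r3 m[N→φ1] = [324, 160, 288]
r3 m[N→φ3] = [648, 160, 324]
r3 m[N→φ5] = [288, 200, 432]
r3 m[J→φ1] = [280, 162, 24]
r3 m[J→φ2] = [280, 90, 216]
r3 m[J→φ4] = [448, 135, 36]
r3 m[J→φ6] = [320, 270, 54]
r4 m[φ0→R] = [2592, 2592, 2592]
r4 m[φ0→N] = [9, 8, 6]
r4 m[φ1→N] = [2240, 1120, 840]
r4 m[φ1→J] = [2592, 1152, 2592]
r4 m[φ2→J] = [8, 9, 1]
r4 m[φ3→N] = [4, 5, 8]
r4 m[φ4→J] = [5, 6, 6]
r4 m[φ5→N] = [9, 4, 6]
r4 m[φ6→J] = [7, 3, 4]
r4 m[R→φ0] = [1, 1, 1]
r4 m[N→φ0] = [80640, 22400, 40320]
r4 m[N→φ1] = [324, 160, 288]
r4 m[N→φ3] = [181440, 35840, 30240]
r4 m[N→φ5] = [80640, 44800, 40320]
r4 m[J→φ1] = [280, 162, 24]
r4 m[J→φ2] = [90720, 20736, 62208]
r4 m[J→φ4] = [145152, 31104, 10368]
r4 m[J→φ6] = [103680, 62208, 15552]
r5 m[φ0→R] = [564480, 483840, 725760]
r5 m[φ0→N] = [9, 8, 6]
r5 m[φ1→N] = [2240, 1120, 840]
r5 m[φ1→J] = [2592, 1152, 2592]
r5 m[φ2→J] = [8, 9, 1]
r5 m[φ3→N] = [4, 5, 8]
r5 m[φ4→J] = [5, 6, 6]
r5 m[φ5→N] = [9, 4, 6]
r5 m[φ6→J] = [7, 3, 4]
r5 m[R→φ0] = [1, 1, 1]
r5 m[N→φ0] = [80640, 22400, 40320]
r5 m[N→φ1] = [324, 160, 288]
r5 m[N→φ3] = [181440, 35840, 30240]
r5 m[N→φ5] = [80640, 44800, 40320]
r5 m[J→φ1] = [280, 162, 24]
r5 m[J→φ2] = [90720, 20736, 62208]
r5 m[J→φ4] = [145152, 31104, 10368]
r5 m[J→φ6] = [103680, 62208, 15552]
r6 m[φ0→R] = [564480, 483840, 725760]
r6 m[φ0→N] = [9, 8, 6]
r6 m[φ1→N] = [2240, 1120, 840]
r6 m[φ1→J] = [2592, 1152, 2592]
r6 m[φ2→J] = [8, 9, 1]
r6 m[φ3→N] = [4, 5, 8]
r6 m[φ4→J] = [5, 6, 6]
r6 m[φ5→N] = [9, 4, 6]
r6 m[φ6→J] = [7, 3, 4]
r6 m[R→φ0] = [1, 1, 1]
r6 m[N→φ0] = [80640, 22400, 40320]
r6 m[N→φ1] = [324, 160, 288]
r6 m[N→φ3] = [181440, 35840, 30240]
r6 m[N→φ5] = [80640, 44800, 40320]
r6 m[J→φ1] = [280, 162, 24]
r6 m[J→φ2] = [90720, 20736, 62208]
r6 m[J→φ4] = [145152, 31104, 10368]
r6 m[J→φ6] = [103680, 62208, 15552]
fixed point reached at round 6
b[N] = ⊗ incoming = [725760, 179200, 241920]

b[N] = [725760, 179200, 241920]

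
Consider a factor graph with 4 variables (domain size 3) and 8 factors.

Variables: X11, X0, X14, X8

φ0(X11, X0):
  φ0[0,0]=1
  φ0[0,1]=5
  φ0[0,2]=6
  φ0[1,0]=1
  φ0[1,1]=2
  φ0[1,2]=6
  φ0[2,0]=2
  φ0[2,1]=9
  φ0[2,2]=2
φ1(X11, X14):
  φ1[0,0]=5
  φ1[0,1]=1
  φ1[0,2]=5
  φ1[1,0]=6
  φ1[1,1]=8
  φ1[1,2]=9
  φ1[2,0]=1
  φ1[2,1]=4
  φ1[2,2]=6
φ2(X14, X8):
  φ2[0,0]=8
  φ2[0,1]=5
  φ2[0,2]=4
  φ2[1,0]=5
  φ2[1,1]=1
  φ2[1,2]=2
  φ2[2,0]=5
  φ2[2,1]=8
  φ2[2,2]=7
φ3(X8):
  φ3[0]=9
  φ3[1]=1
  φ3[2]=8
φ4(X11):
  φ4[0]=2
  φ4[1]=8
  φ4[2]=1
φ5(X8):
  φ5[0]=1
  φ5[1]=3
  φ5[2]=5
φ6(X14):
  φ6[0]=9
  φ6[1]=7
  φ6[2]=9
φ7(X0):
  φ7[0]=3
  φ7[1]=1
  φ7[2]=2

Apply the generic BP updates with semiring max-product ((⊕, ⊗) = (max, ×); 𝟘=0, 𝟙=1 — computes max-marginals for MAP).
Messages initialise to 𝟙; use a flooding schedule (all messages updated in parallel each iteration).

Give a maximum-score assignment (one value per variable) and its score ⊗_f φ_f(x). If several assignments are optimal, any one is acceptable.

init: all messages = 𝟙 over 3 values
r1 m[φ0→X11] = [6, 6, 9]
r1 m[φ0→X0] = [2, 9, 6]
r1 m[φ1→X11] = [5, 9, 6]
r1 m[φ1→X14] = [6, 8, 9]
r1 m[φ2→X14] = [8, 5, 8]
r1 m[φ2→X8] = [8, 8, 7]
r1 m[φ3→X8] = [9, 1, 8]
r1 m[φ4→X11] = [2, 8, 1]
r1 m[φ5→X8] = [1, 3, 5]
r1 m[φ6→X14] = [9, 7, 9]
r1 m[φ7→X0] = [3, 1, 2]
r1 m[X11→φ0] = [1, 1, 1]
r1 m[X11→φ1] = [1, 1, 1]
r1 m[X11→φ4] = [1, 1, 1]
r1 m[X0→φ0] = [1, 1, 1]
r1 m[X0→φ7] = [1, 1, 1]
r1 m[X14→φ1] = [1, 1, 1]
r1 m[X14→φ2] = [1, 1, 1]
r1 m[X14→φ6] = [1, 1, 1]
r1 m[X8→φ2] = [1, 1, 1]
r1 m[X8→φ3] = [1, 1, 1]
r1 m[X8→φ5] = [1, 1, 1]
r2 m[φ0→X11] = [6, 6, 9]
r2 m[φ0→X0] = [2, 9, 6]
r2 m[φ1→X11] = [5, 9, 6]
r2 m[φ1→X14] = [6, 8, 9]
r2 m[φ2→X14] = [8, 5, 8]
r2 m[φ2→X8] = [8, 8, 7]
r2 m[φ3→X8] = [9, 1, 8]
r2 m[φ4→X11] = [2, 8, 1]
r2 m[φ5→X8] = [1, 3, 5]
r2 m[φ6→X14] = [9, 7, 9]
r2 m[φ7→X0] = [3, 1, 2]
r2 m[X11→φ0] = [10, 72, 6]
r2 m[X11→φ1] = [12, 48, 9]
r2 m[X11→φ4] = [30, 54, 54]
r2 m[X0→φ0] = [3, 1, 2]
r2 m[X0→φ7] = [2, 9, 6]
r2 m[X14→φ1] = [72, 35, 72]
r2 m[X14→φ2] = [54, 56, 81]
r2 m[X14→φ6] = [48, 40, 72]
r2 m[X8→φ2] = [9, 3, 40]
r2 m[X8→φ3] = [8, 24, 35]
r2 m[X8→φ5] = [72, 8, 56]
r3 m[φ0→X11] = [12, 12, 9]
r3 m[φ0→X0] = [72, 144, 432]
r3 m[φ1→X11] = [360, 648, 432]
r3 m[φ1→X14] = [288, 384, 432]
r3 m[φ2→X14] = [160, 80, 280]
r3 m[φ2→X8] = [432, 648, 567]
r3 m[φ3→X8] = [9, 1, 8]
r3 m[φ4→X11] = [2, 8, 1]
r3 m[φ5→X8] = [1, 3, 5]
r3 m[φ6→X14] = [9, 7, 9]
r3 m[φ7→X0] = [3, 1, 2]
r3 m[X11→φ0] = [10, 72, 6]
r3 m[X11→φ1] = [12, 48, 9]
r3 m[X11→φ4] = [30, 54, 54]
r3 m[X0→φ0] = [3, 1, 2]
r3 m[X0→φ7] = [2, 9, 6]
r3 m[X14→φ1] = [72, 35, 72]
r3 m[X14→φ2] = [54, 56, 81]
r3 m[X14→φ6] = [48, 40, 72]
r3 m[X8→φ2] = [9, 3, 40]
r3 m[X8→φ3] = [8, 24, 35]
r3 m[X8→φ5] = [72, 8, 56]
r4 m[φ0→X11] = [12, 12, 9]
r4 m[φ0→X0] = [72, 144, 432]
r4 m[φ1→X11] = [360, 648, 432]
r4 m[φ1→X14] = [288, 384, 432]
r4 m[φ2→X14] = [160, 80, 280]
r4 m[φ2→X8] = [432, 648, 567]
r4 m[φ3→X8] = [9, 1, 8]
r4 m[φ4→X11] = [2, 8, 1]
r4 m[φ5→X8] = [1, 3, 5]
r4 m[φ6→X14] = [9, 7, 9]
r4 m[φ7→X0] = [3, 1, 2]
r4 m[X11→φ0] = [720, 5184, 432]
r4 m[X11→φ1] = [24, 96, 9]
r4 m[X11→φ4] = [4320, 7776, 3888]
r4 m[X0→φ0] = [3, 1, 2]
r4 m[X0→φ7] = [72, 144, 432]
r4 m[X14→φ1] = [1440, 560, 2520]
r4 m[X14→φ2] = [2592, 2688, 3888]
r4 m[X14→φ6] = [46080, 30720, 120960]
r4 m[X8→φ2] = [9, 3, 40]
r4 m[X8→φ3] = [432, 1944, 2835]
r4 m[X8→φ5] = [3888, 648, 4536]
r5 m[φ0→X11] = [12, 12, 9]
r5 m[φ0→X0] = [5184, 10368, 31104]
r5 m[φ1→X11] = [12600, 22680, 15120]
r5 m[φ1→X14] = [576, 768, 864]
r5 m[φ2→X14] = [160, 80, 280]
r5 m[φ2→X8] = [20736, 31104, 27216]
r5 m[φ3→X8] = [9, 1, 8]
r5 m[φ4→X11] = [2, 8, 1]
r5 m[φ5→X8] = [1, 3, 5]
r5 m[φ6→X14] = [9, 7, 9]
r5 m[φ7→X0] = [3, 1, 2]
r5 m[X11→φ0] = [720, 5184, 432]
r5 m[X11→φ1] = [24, 96, 9]
r5 m[X11→φ4] = [4320, 7776, 3888]
r5 m[X0→φ0] = [3, 1, 2]
r5 m[X0→φ7] = [72, 144, 432]
r5 m[X14→φ1] = [1440, 560, 2520]
r5 m[X14→φ2] = [2592, 2688, 3888]
r5 m[X14→φ6] = [46080, 30720, 120960]
r5 m[X8→φ2] = [9, 3, 40]
r5 m[X8→φ3] = [432, 1944, 2835]
r5 m[X8→φ5] = [3888, 648, 4536]
r6 m[φ0→X11] = [12, 12, 9]
r6 m[φ0→X0] = [5184, 10368, 31104]
r6 m[φ1→X11] = [12600, 22680, 15120]
r6 m[φ1→X14] = [576, 768, 864]
r6 m[φ2→X14] = [160, 80, 280]
r6 m[φ2→X8] = [20736, 31104, 27216]
r6 m[φ3→X8] = [9, 1, 8]
r6 m[φ4→X11] = [2, 8, 1]
r6 m[φ5→X8] = [1, 3, 5]
r6 m[φ6→X14] = [9, 7, 9]
r6 m[φ7→X0] = [3, 1, 2]
r6 m[X11→φ0] = [25200, 181440, 15120]
r6 m[X11→φ1] = [24, 96, 9]
r6 m[X11→φ4] = [151200, 272160, 136080]
r6 m[X0→φ0] = [3, 1, 2]
r6 m[X0→φ7] = [5184, 10368, 31104]
r6 m[X14→φ1] = [1440, 560, 2520]
r6 m[X14→φ2] = [5184, 5376, 7776]
r6 m[X14→φ6] = [92160, 61440, 241920]
r6 m[X8→φ2] = [9, 3, 40]
r6 m[X8→φ3] = [20736, 93312, 136080]
r6 m[X8→φ5] = [186624, 31104, 217728]
r7 m[φ0→X11] = [12, 12, 9]
r7 m[φ0→X0] = [181440, 362880, 1088640]
r7 m[φ1→X11] = [12600, 22680, 15120]
r7 m[φ1→X14] = [576, 768, 864]
r7 m[φ2→X14] = [160, 80, 280]
r7 m[φ2→X8] = [41472, 62208, 54432]
r7 m[φ3→X8] = [9, 1, 8]
r7 m[φ4→X11] = [2, 8, 1]
r7 m[φ5→X8] = [1, 3, 5]
r7 m[φ6→X14] = [9, 7, 9]
r7 m[φ7→X0] = [3, 1, 2]
r7 m[X11→φ0] = [25200, 181440, 15120]
r7 m[X11→φ1] = [24, 96, 9]
r7 m[X11→φ4] = [151200, 272160, 136080]
r7 m[X0→φ0] = [3, 1, 2]
r7 m[X0→φ7] = [5184, 10368, 31104]
r7 m[X14→φ1] = [1440, 560, 2520]
r7 m[X14→φ2] = [5184, 5376, 7776]
r7 m[X14→φ6] = [92160, 61440, 241920]
r7 m[X8→φ2] = [9, 3, 40]
r7 m[X8→φ3] = [20736, 93312, 136080]
r7 m[X8→φ5] = [186624, 31104, 217728]
r8 m[φ0→X11] = [12, 12, 9]
r8 m[φ0→X0] = [181440, 362880, 1088640]
r8 m[φ1→X11] = [12600, 22680, 15120]
r8 m[φ1→X14] = [576, 768, 864]
r8 m[φ2→X14] = [160, 80, 280]
r8 m[φ2→X8] = [41472, 62208, 54432]
r8 m[φ3→X8] = [9, 1, 8]
r8 m[φ4→X11] = [2, 8, 1]
r8 m[φ5→X8] = [1, 3, 5]
r8 m[φ6→X14] = [9, 7, 9]
r8 m[φ7→X0] = [3, 1, 2]
r8 m[X11→φ0] = [25200, 181440, 15120]
r8 m[X11→φ1] = [24, 96, 9]
r8 m[X11→φ4] = [151200, 272160, 136080]
r8 m[X0→φ0] = [3, 1, 2]
r8 m[X0→φ7] = [181440, 362880, 1088640]
r8 m[X14→φ1] = [1440, 560, 2520]
r8 m[X14→φ2] = [5184, 5376, 7776]
r8 m[X14→φ6] = [92160, 61440, 241920]
r8 m[X8→φ2] = [9, 3, 40]
r8 m[X8→φ3] = [41472, 186624, 272160]
r8 m[X8→φ5] = [373248, 62208, 435456]
r9 m[φ0→X11] = [12, 12, 9]
r9 m[φ0→X0] = [181440, 362880, 1088640]
r9 m[φ1→X11] = [12600, 22680, 15120]
r9 m[φ1→X14] = [576, 768, 864]
r9 m[φ2→X14] = [160, 80, 280]
r9 m[φ2→X8] = [41472, 62208, 54432]
r9 m[φ3→X8] = [9, 1, 8]
r9 m[φ4→X11] = [2, 8, 1]
r9 m[φ5→X8] = [1, 3, 5]
r9 m[φ6→X14] = [9, 7, 9]
r9 m[φ7→X0] = [3, 1, 2]
r9 m[X11→φ0] = [25200, 181440, 15120]
r9 m[X11→φ1] = [24, 96, 9]
r9 m[X11→φ4] = [151200, 272160, 136080]
r9 m[X0→φ0] = [3, 1, 2]
r9 m[X0→φ7] = [181440, 362880, 1088640]
r9 m[X14→φ1] = [1440, 560, 2520]
r9 m[X14→φ2] = [5184, 5376, 7776]
r9 m[X14→φ6] = [92160, 61440, 241920]
r9 m[X8→φ2] = [9, 3, 40]
r9 m[X8→φ3] = [41472, 186624, 272160]
r9 m[X8→φ5] = [373248, 62208, 435456]
fixed point reached at round 9
traceback from X11: (X11=1, X0=2, X14=2, X8=2), score=2177280

assignment: (X11=1, X0=2, X14=2, X8=2); score = 2177280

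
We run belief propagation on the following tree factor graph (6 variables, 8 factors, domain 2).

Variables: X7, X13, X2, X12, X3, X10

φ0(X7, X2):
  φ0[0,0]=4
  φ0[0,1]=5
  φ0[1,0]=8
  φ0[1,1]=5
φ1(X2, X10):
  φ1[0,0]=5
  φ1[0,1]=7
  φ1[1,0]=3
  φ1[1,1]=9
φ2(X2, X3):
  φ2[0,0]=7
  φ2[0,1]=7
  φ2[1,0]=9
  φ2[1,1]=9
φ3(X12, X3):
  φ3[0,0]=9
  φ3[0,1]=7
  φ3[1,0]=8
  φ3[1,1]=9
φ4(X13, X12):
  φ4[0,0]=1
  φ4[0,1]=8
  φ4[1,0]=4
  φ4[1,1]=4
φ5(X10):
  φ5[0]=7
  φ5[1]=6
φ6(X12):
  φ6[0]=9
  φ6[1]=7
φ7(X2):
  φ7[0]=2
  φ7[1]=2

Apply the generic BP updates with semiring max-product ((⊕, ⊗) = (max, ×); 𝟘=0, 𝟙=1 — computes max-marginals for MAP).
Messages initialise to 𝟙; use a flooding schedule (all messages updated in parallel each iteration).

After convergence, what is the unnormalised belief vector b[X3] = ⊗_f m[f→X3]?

init: all messages = 𝟙 over 2 values
r1 m[φ0→X7] = [5, 8]
r1 m[φ0→X2] = [8, 5]
r1 m[φ1→X2] = [7, 9]
r1 m[φ1→X10] = [5, 9]
r1 m[φ2→X2] = [7, 9]
r1 m[φ2→X3] = [9, 9]
r1 m[φ3→X12] = [9, 9]
r1 m[φ3→X3] = [9, 9]
r1 m[φ4→X13] = [8, 4]
r1 m[φ4→X12] = [4, 8]
r1 m[φ5→X10] = [7, 6]
r1 m[φ6→X12] = [9, 7]
r1 m[φ7→X2] = [2, 2]
r1 m[X7→φ0] = [1, 1]
r1 m[X13→φ4] = [1, 1]
r1 m[X2→φ0] = [1, 1]
r1 m[X2→φ1] = [1, 1]
r1 m[X2→φ2] = [1, 1]
r1 m[X2→φ7] = [1, 1]
r1 m[X12→φ3] = [1, 1]
r1 m[X12→φ4] = [1, 1]
r1 m[X12→φ6] = [1, 1]
r1 m[X3→φ2] = [1, 1]
r1 m[X3→φ3] = [1, 1]
r1 m[X10→φ1] = [1, 1]
r1 m[X10→φ5] = [1, 1]
r2 m[φ0→X7] = [5, 8]
r2 m[φ0→X2] = [8, 5]
r2 m[φ1→X2] = [7, 9]
r2 m[φ1→X10] = [5, 9]
r2 m[φ2→X2] = [7, 9]
r2 m[φ2→X3] = [9, 9]
r2 m[φ3→X12] = [9, 9]
r2 m[φ3→X3] = [9, 9]
r2 m[φ4→X13] = [8, 4]
r2 m[φ4→X12] = [4, 8]
r2 m[φ5→X10] = [7, 6]
r2 m[φ6→X12] = [9, 7]
r2 m[φ7→X2] = [2, 2]
r2 m[X7→φ0] = [1, 1]
r2 m[X13→φ4] = [1, 1]
r2 m[X2→φ0] = [98, 162]
r2 m[X2→φ1] = [112, 90]
r2 m[X2→φ2] = [112, 90]
r2 m[X2→φ7] = [392, 405]
r2 m[X12→φ3] = [36, 56]
r2 m[X12→φ4] = [81, 63]
r2 m[X12→φ6] = [36, 72]
r2 m[X3→φ2] = [9, 9]
r2 m[X3→φ3] = [9, 9]
r2 m[X10→φ1] = [7, 6]
r2 m[X10→φ5] = [5, 9]
r3 m[φ0→X7] = [810, 810]
r3 m[φ0→X2] = [8, 5]
r3 m[φ1→X2] = [42, 54]
r3 m[φ1→X10] = [560, 810]
r3 m[φ2→X2] = [63, 81]
r3 m[φ2→X3] = [810, 810]
r3 m[φ3→X12] = [81, 81]
r3 m[φ3→X3] = [448, 504]
r3 m[φ4→X13] = [504, 324]
r3 m[φ4→X12] = [4, 8]
r3 m[φ5→X10] = [7, 6]
r3 m[φ6→X12] = [9, 7]
r3 m[φ7→X2] = [2, 2]
r3 m[X7→φ0] = [1, 1]
r3 m[X13→φ4] = [1, 1]
r3 m[X2→φ0] = [98, 162]
r3 m[X2→φ1] = [112, 90]
r3 m[X2→φ2] = [112, 90]
r3 m[X2→φ7] = [392, 405]
r3 m[X12→φ3] = [36, 56]
r3 m[X12→φ4] = [81, 63]
r3 m[X12→φ6] = [36, 72]
r3 m[X3→φ2] = [9, 9]
r3 m[X3→φ3] = [9, 9]
r3 m[X10→φ1] = [7, 6]
r3 m[X10→φ5] = [5, 9]
r4 m[φ0→X7] = [810, 810]
r4 m[φ0→X2] = [8, 5]
r4 m[φ1→X2] = [42, 54]
r4 m[φ1→X10] = [560, 810]
r4 m[φ2→X2] = [63, 81]
r4 m[φ2→X3] = [810, 810]
r4 m[φ3→X12] = [81, 81]
r4 m[φ3→X3] = [448, 504]
r4 m[φ4→X13] = [504, 324]
r4 m[φ4→X12] = [4, 8]
r4 m[φ5→X10] = [7, 6]
r4 m[φ6→X12] = [9, 7]
r4 m[φ7→X2] = [2, 2]
r4 m[X7→φ0] = [1, 1]
r4 m[X13→φ4] = [1, 1]
r4 m[X2→φ0] = [5292, 8748]
r4 m[X2→φ1] = [1008, 810]
r4 m[X2→φ2] = [672, 540]
r4 m[X2→φ7] = [21168, 21870]
r4 m[X12→φ3] = [36, 56]
r4 m[X12→φ4] = [729, 567]
r4 m[X12→φ6] = [324, 648]
r4 m[X3→φ2] = [448, 504]
r4 m[X3→φ3] = [810, 810]
r4 m[X10→φ1] = [7, 6]
r4 m[X10→φ5] = [560, 810]
r5 m[φ0→X7] = [43740, 43740]
r5 m[φ0→X2] = [8, 5]
r5 m[φ1→X2] = [42, 54]
r5 m[φ1→X10] = [5040, 7290]
r5 m[φ2→X2] = [3528, 4536]
r5 m[φ2→X3] = [4860, 4860]
r5 m[φ3→X12] = [7290, 7290]
r5 m[φ3→X3] = [448, 504]
r5 m[φ4→X13] = [4536, 2916]
r5 m[φ4→X12] = [4, 8]
r5 m[φ5→X10] = [7, 6]
r5 m[φ6→X12] = [9, 7]
r5 m[φ7→X2] = [2, 2]
r5 m[X7→φ0] = [1, 1]
r5 m[X13→φ4] = [1, 1]
r5 m[X2→φ0] = [5292, 8748]
r5 m[X2→φ1] = [1008, 810]
r5 m[X2→φ2] = [672, 540]
r5 m[X2→φ7] = [21168, 21870]
r5 m[X12→φ3] = [36, 56]
r5 m[X12→φ4] = [729, 567]
r5 m[X12→φ6] = [324, 648]
r5 m[X3→φ2] = [448, 504]
r5 m[X3→φ3] = [810, 810]
r5 m[X10→φ1] = [7, 6]
r5 m[X10→φ5] = [560, 810]
r6 m[φ0→X7] = [43740, 43740]
r6 m[φ0→X2] = [8, 5]
r6 m[φ1→X2] = [42, 54]
r6 m[φ1→X10] = [5040, 7290]
r6 m[φ2→X2] = [3528, 4536]
r6 m[φ2→X3] = [4860, 4860]
r6 m[φ3→X12] = [7290, 7290]
r6 m[φ3→X3] = [448, 504]
r6 m[φ4→X13] = [4536, 2916]
r6 m[φ4→X12] = [4, 8]
r6 m[φ5→X10] = [7, 6]
r6 m[φ6→X12] = [9, 7]
r6 m[φ7→X2] = [2, 2]
r6 m[X7→φ0] = [1, 1]
r6 m[X13→φ4] = [1, 1]
r6 m[X2→φ0] = [296352, 489888]
r6 m[X2→φ1] = [56448, 45360]
r6 m[X2→φ2] = [672, 540]
r6 m[X2→φ7] = [1185408, 1224720]
r6 m[X12→φ3] = [36, 56]
r6 m[X12→φ4] = [65610, 51030]
r6 m[X12→φ6] = [29160, 58320]
r6 m[X3→φ2] = [448, 504]
r6 m[X3→φ3] = [4860, 4860]
r6 m[X10→φ1] = [7, 6]
r6 m[X10→φ5] = [5040, 7290]
r7 m[φ0→X7] = [2449440, 2449440]
r7 m[φ0→X2] = [8, 5]
r7 m[φ1→X2] = [42, 54]
r7 m[φ1→X10] = [282240, 408240]
r7 m[φ2→X2] = [3528, 4536]
r7 m[φ2→X3] = [4860, 4860]
r7 m[φ3→X12] = [43740, 43740]
r7 m[φ3→X3] = [448, 504]
r7 m[φ4→X13] = [408240, 262440]
r7 m[φ4→X12] = [4, 8]
r7 m[φ5→X10] = [7, 6]
r7 m[φ6→X12] = [9, 7]
r7 m[φ7→X2] = [2, 2]
r7 m[X7→φ0] = [1, 1]
r7 m[X13→φ4] = [1, 1]
r7 m[X2→φ0] = [296352, 489888]
r7 m[X2→φ1] = [56448, 45360]
r7 m[X2→φ2] = [672, 540]
r7 m[X2→φ7] = [1185408, 1224720]
r7 m[X12→φ3] = [36, 56]
r7 m[X12→φ4] = [65610, 51030]
r7 m[X12→φ6] = [29160, 58320]
r7 m[X3→φ2] = [448, 504]
r7 m[X3→φ3] = [4860, 4860]
r7 m[X10→φ1] = [7, 6]
r7 m[X10→φ5] = [5040, 7290]
r8 m[φ0→X7] = [2449440, 2449440]
r8 m[φ0→X2] = [8, 5]
r8 m[φ1→X2] = [42, 54]
r8 m[φ1→X10] = [282240, 408240]
r8 m[φ2→X2] = [3528, 4536]
r8 m[φ2→X3] = [4860, 4860]
r8 m[φ3→X12] = [43740, 43740]
r8 m[φ3→X3] = [448, 504]
r8 m[φ4→X13] = [408240, 262440]
r8 m[φ4→X12] = [4, 8]
r8 m[φ5→X10] = [7, 6]
r8 m[φ6→X12] = [9, 7]
r8 m[φ7→X2] = [2, 2]
r8 m[X7→φ0] = [1, 1]
r8 m[X13→φ4] = [1, 1]
r8 m[X2→φ0] = [296352, 489888]
r8 m[X2→φ1] = [56448, 45360]
r8 m[X2→φ2] = [672, 540]
r8 m[X2→φ7] = [1185408, 1224720]
r8 m[X12→φ3] = [36, 56]
r8 m[X12→φ4] = [393660, 306180]
r8 m[X12→φ6] = [174960, 349920]
r8 m[X3→φ2] = [448, 504]
r8 m[X3→φ3] = [4860, 4860]
r8 m[X10→φ1] = [7, 6]
r8 m[X10→φ5] = [282240, 408240]
r9 m[φ0→X7] = [2449440, 2449440]
r9 m[φ0→X2] = [8, 5]
r9 m[φ1→X2] = [42, 54]
r9 m[φ1→X10] = [282240, 408240]
r9 m[φ2→X2] = [3528, 4536]
r9 m[φ2→X3] = [4860, 4860]
r9 m[φ3→X12] = [43740, 43740]
r9 m[φ3→X3] = [448, 504]
r9 m[φ4→X13] = [2449440, 1574640]
r9 m[φ4→X12] = [4, 8]
r9 m[φ5→X10] = [7, 6]
r9 m[φ6→X12] = [9, 7]
r9 m[φ7→X2] = [2, 2]
r9 m[X7→φ0] = [1, 1]
r9 m[X13→φ4] = [1, 1]
r9 m[X2→φ0] = [296352, 489888]
r9 m[X2→φ1] = [56448, 45360]
r9 m[X2→φ2] = [672, 540]
r9 m[X2→φ7] = [1185408, 1224720]
r9 m[X12→φ3] = [36, 56]
r9 m[X12→φ4] = [393660, 306180]
r9 m[X12→φ6] = [174960, 349920]
r9 m[X3→φ2] = [448, 504]
r9 m[X3→φ3] = [4860, 4860]
r9 m[X10→φ1] = [7, 6]
r9 m[X10→φ5] = [282240, 408240]
r10 m[φ0→X7] = [2449440, 2449440]
r10 m[φ0→X2] = [8, 5]
r10 m[φ1→X2] = [42, 54]
r10 m[φ1→X10] = [282240, 408240]
r10 m[φ2→X2] = [3528, 4536]
r10 m[φ2→X3] = [4860, 4860]
r10 m[φ3→X12] = [43740, 43740]
r10 m[φ3→X3] = [448, 504]
r10 m[φ4→X13] = [2449440, 1574640]
r10 m[φ4→X12] = [4, 8]
r10 m[φ5→X10] = [7, 6]
r10 m[φ6→X12] = [9, 7]
r10 m[φ7→X2] = [2, 2]
r10 m[X7→φ0] = [1, 1]
r10 m[X13→φ4] = [1, 1]
r10 m[X2→φ0] = [296352, 489888]
r10 m[X2→φ1] = [56448, 45360]
r10 m[X2→φ2] = [672, 540]
r10 m[X2→φ7] = [1185408, 1224720]
r10 m[X12→φ3] = [36, 56]
r10 m[X12→φ4] = [393660, 306180]
r10 m[X12→φ6] = [174960, 349920]
r10 m[X3→φ2] = [448, 504]
r10 m[X3→φ3] = [4860, 4860]
r10 m[X10→φ1] = [7, 6]
r10 m[X10→φ5] = [282240, 408240]
fixed point reached at round 10
b[X3] = ⊗ incoming = [2177280, 2449440]

b[X3] = [2177280, 2449440]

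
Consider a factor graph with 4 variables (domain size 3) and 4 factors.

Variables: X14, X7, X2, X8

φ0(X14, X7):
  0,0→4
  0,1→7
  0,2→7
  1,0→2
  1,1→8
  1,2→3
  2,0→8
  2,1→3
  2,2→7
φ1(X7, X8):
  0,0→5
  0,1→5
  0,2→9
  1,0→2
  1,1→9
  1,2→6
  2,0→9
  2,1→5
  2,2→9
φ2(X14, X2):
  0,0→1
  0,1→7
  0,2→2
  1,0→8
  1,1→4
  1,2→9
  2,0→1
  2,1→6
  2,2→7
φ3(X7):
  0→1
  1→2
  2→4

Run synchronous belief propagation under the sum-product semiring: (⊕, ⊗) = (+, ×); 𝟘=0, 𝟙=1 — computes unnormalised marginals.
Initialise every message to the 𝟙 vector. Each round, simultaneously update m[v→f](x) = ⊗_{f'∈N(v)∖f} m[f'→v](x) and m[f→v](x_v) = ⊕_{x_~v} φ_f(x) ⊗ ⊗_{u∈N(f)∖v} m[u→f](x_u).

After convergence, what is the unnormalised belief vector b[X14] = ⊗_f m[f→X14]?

b[X14] = [9580, 12306, 12572]

init: all messages = 𝟙 over 3 values
r1 m[φ0→X14] = [18, 13, 18]
r1 m[φ0→X7] = [14, 18, 17]
r1 m[φ1→X7] = [19, 17, 23]
r1 m[φ1→X8] = [16, 19, 24]
r1 m[φ2→X14] = [10, 21, 14]
r1 m[φ2→X2] = [10, 17, 18]
r1 m[φ3→X7] = [1, 2, 4]
r1 m[X14→φ0] = [1, 1, 1]
r1 m[X14→φ2] = [1, 1, 1]
r1 m[X7→φ0] = [1, 1, 1]
r1 m[X7→φ1] = [1, 1, 1]
r1 m[X7→φ3] = [1, 1, 1]
r1 m[X2→φ2] = [1, 1, 1]
r1 m[X8→φ1] = [1, 1, 1]
r2 m[φ0→X14] = [18, 13, 18]
r2 m[φ0→X7] = [14, 18, 17]
r2 m[φ1→X7] = [19, 17, 23]
r2 m[φ1→X8] = [16, 19, 24]
r2 m[φ2→X14] = [10, 21, 14]
r2 m[φ2→X2] = [10, 17, 18]
r2 m[φ3→X7] = [1, 2, 4]
r2 m[X14→φ0] = [10, 21, 14]
r2 m[X14→φ2] = [18, 13, 18]
r2 m[X7→φ0] = [19, 34, 92]
r2 m[X7→φ1] = [14, 36, 68]
r2 m[X7→φ3] = [266, 306, 391]
r2 m[X2→φ2] = [1, 1, 1]
r2 m[X8→φ1] = [1, 1, 1]
r3 m[φ0→X14] = [958, 586, 898]
r3 m[φ0→X7] = [194, 280, 231]
r3 m[φ1→X7] = [19, 17, 23]
r3 m[φ1→X8] = [754, 734, 954]
r3 m[φ2→X14] = [10, 21, 14]
r3 m[φ2→X2] = [140, 286, 279]
r3 m[φ3→X7] = [1, 2, 4]
r3 m[X14→φ0] = [10, 21, 14]
r3 m[X14→φ2] = [18, 13, 18]
r3 m[X7→φ0] = [19, 34, 92]
r3 m[X7→φ1] = [14, 36, 68]
r3 m[X7→φ3] = [266, 306, 391]
r3 m[X2→φ2] = [1, 1, 1]
r3 m[X8→φ1] = [1, 1, 1]
r4 m[φ0→X14] = [958, 586, 898]
r4 m[φ0→X7] = [194, 280, 231]
r4 m[φ1→X7] = [19, 17, 23]
r4 m[φ1→X8] = [754, 734, 954]
r4 m[φ2→X14] = [10, 21, 14]
r4 m[φ2→X2] = [140, 286, 279]
r4 m[φ3→X7] = [1, 2, 4]
r4 m[X14→φ0] = [10, 21, 14]
r4 m[X14→φ2] = [958, 586, 898]
r4 m[X7→φ0] = [19, 34, 92]
r4 m[X7→φ1] = [194, 560, 924]
r4 m[X7→φ3] = [3686, 4760, 5313]
r4 m[X2→φ2] = [1, 1, 1]
r4 m[X8→φ1] = [1, 1, 1]
r5 m[φ0→X14] = [958, 586, 898]
r5 m[φ0→X7] = [194, 280, 231]
r5 m[φ1→X7] = [19, 17, 23]
r5 m[φ1→X8] = [10406, 10630, 13422]
r5 m[φ2→X14] = [10, 21, 14]
r5 m[φ2→X2] = [6544, 14438, 13476]
r5 m[φ3→X7] = [1, 2, 4]
r5 m[X14→φ0] = [10, 21, 14]
r5 m[X14→φ2] = [958, 586, 898]
r5 m[X7→φ0] = [19, 34, 92]
r5 m[X7→φ1] = [194, 560, 924]
r5 m[X7→φ3] = [3686, 4760, 5313]
r5 m[X2→φ2] = [1, 1, 1]
r5 m[X8→φ1] = [1, 1, 1]
r6 m[φ0→X14] = [958, 586, 898]
r6 m[φ0→X7] = [194, 280, 231]
r6 m[φ1→X7] = [19, 17, 23]
r6 m[φ1→X8] = [10406, 10630, 13422]
r6 m[φ2→X14] = [10, 21, 14]
r6 m[φ2→X2] = [6544, 14438, 13476]
r6 m[φ3→X7] = [1, 2, 4]
r6 m[X14→φ0] = [10, 21, 14]
r6 m[X14→φ2] = [958, 586, 898]
r6 m[X7→φ0] = [19, 34, 92]
r6 m[X7→φ1] = [194, 560, 924]
r6 m[X7→φ3] = [3686, 4760, 5313]
r6 m[X2→φ2] = [1, 1, 1]
r6 m[X8→φ1] = [1, 1, 1]
fixed point reached at round 6
b[X14] = ⊗ incoming = [9580, 12306, 12572]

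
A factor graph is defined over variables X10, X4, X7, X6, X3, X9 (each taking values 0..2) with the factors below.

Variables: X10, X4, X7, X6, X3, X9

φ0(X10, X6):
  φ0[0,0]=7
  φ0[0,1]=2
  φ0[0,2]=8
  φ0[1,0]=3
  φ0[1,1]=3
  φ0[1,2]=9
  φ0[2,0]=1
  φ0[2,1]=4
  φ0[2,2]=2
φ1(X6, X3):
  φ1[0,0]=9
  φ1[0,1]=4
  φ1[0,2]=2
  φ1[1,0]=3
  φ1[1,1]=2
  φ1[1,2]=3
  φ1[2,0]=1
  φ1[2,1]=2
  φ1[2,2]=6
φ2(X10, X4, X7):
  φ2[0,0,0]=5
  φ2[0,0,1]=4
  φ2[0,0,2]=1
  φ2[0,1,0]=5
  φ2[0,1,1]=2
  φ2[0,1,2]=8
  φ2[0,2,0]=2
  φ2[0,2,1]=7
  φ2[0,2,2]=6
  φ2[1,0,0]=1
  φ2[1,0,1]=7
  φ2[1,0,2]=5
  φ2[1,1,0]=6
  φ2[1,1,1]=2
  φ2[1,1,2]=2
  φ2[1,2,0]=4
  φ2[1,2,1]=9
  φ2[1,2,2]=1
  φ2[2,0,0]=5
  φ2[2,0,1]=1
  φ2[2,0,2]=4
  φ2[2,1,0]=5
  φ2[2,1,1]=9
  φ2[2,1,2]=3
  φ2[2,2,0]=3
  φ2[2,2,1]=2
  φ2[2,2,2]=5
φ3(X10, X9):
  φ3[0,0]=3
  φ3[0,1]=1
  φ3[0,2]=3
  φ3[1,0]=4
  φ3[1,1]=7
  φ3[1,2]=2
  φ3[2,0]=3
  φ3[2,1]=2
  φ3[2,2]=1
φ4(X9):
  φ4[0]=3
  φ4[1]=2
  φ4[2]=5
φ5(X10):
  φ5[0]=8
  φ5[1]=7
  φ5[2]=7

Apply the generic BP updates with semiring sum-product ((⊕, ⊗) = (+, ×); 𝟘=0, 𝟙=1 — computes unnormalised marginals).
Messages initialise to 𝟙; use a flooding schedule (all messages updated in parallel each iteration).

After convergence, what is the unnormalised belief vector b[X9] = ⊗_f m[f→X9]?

b[X9] = [1173555, 734760, 1399075]

init: all messages = 𝟙 over 3 values
r1 m[φ0→X10] = [17, 15, 7]
r1 m[φ0→X6] = [11, 9, 19]
r1 m[φ1→X6] = [15, 8, 9]
r1 m[φ1→X3] = [13, 8, 11]
r1 m[φ2→X10] = [40, 37, 37]
r1 m[φ2→X4] = [33, 42, 39]
r1 m[φ2→X7] = [36, 43, 35]
r1 m[φ3→X10] = [7, 13, 6]
r1 m[φ3→X9] = [10, 10, 6]
r1 m[φ4→X9] = [3, 2, 5]
r1 m[φ5→X10] = [8, 7, 7]
r1 m[X10→φ0] = [1, 1, 1]
r1 m[X10→φ2] = [1, 1, 1]
r1 m[X10→φ3] = [1, 1, 1]
r1 m[X10→φ5] = [1, 1, 1]
r1 m[X4→φ2] = [1, 1, 1]
r1 m[X7→φ2] = [1, 1, 1]
r1 m[X6→φ0] = [1, 1, 1]
r1 m[X6→φ1] = [1, 1, 1]
r1 m[X3→φ1] = [1, 1, 1]
r1 m[X9→φ3] = [1, 1, 1]
r1 m[X9→φ4] = [1, 1, 1]
r2 m[φ0→X10] = [17, 15, 7]
r2 m[φ0→X6] = [11, 9, 19]
r2 m[φ1→X6] = [15, 8, 9]
r2 m[φ1→X3] = [13, 8, 11]
r2 m[φ2→X10] = [40, 37, 37]
r2 m[φ2→X4] = [33, 42, 39]
r2 m[φ2→X7] = [36, 43, 35]
r2 m[φ3→X10] = [7, 13, 6]
r2 m[φ3→X9] = [10, 10, 6]
r2 m[φ4→X9] = [3, 2, 5]
r2 m[φ5→X10] = [8, 7, 7]
r2 m[X10→φ0] = [2240, 3367, 1554]
r2 m[X10→φ2] = [952, 1365, 294]
r2 m[X10→φ3] = [5440, 3885, 1813]
r2 m[X10→φ5] = [4760, 7215, 1554]
r2 m[X4→φ2] = [1, 1, 1]
r2 m[X7→φ2] = [1, 1, 1]
r2 m[X6→φ0] = [15, 8, 9]
r2 m[X6→φ1] = [11, 9, 19]
r2 m[X3→φ1] = [1, 1, 1]
r2 m[X9→φ3] = [3, 2, 5]
r2 m[X9→φ4] = [10, 10, 6]
r3 m[φ0→X10] = [193, 150, 65]
r3 m[φ0→X6] = [27335, 20797, 51331]
r3 m[φ1→X6] = [15, 8, 9]
r3 m[φ1→X3] = [145, 100, 163]
r3 m[φ2→X10] = [40, 37, 37]
r3 m[φ2→X4] = [30205, 32928, 36330]
r3 m[φ2→X7] = [30261, 40474, 28728]
r3 m[φ3→X10] = [26, 36, 18]
r3 m[φ3→X9] = [37299, 36261, 25903]
r3 m[φ4→X9] = [3, 2, 5]
r3 m[φ5→X10] = [8, 7, 7]
r3 m[X10→φ0] = [2240, 3367, 1554]
r3 m[X10→φ2] = [952, 1365, 294]
r3 m[X10→φ3] = [5440, 3885, 1813]
r3 m[X10→φ5] = [4760, 7215, 1554]
r3 m[X4→φ2] = [1, 1, 1]
r3 m[X7→φ2] = [1, 1, 1]
r3 m[X6→φ0] = [15, 8, 9]
r3 m[X6→φ1] = [11, 9, 19]
r3 m[X3→φ1] = [1, 1, 1]
r3 m[X9→φ3] = [3, 2, 5]
r3 m[X9→φ4] = [10, 10, 6]
r4 m[φ0→X10] = [193, 150, 65]
r4 m[φ0→X6] = [27335, 20797, 51331]
r4 m[φ1→X6] = [15, 8, 9]
r4 m[φ1→X3] = [145, 100, 163]
r4 m[φ2→X10] = [40, 37, 37]
r4 m[φ2→X4] = [30205, 32928, 36330]
r4 m[φ2→X7] = [30261, 40474, 28728]
r4 m[φ3→X10] = [26, 36, 18]
r4 m[φ3→X9] = [37299, 36261, 25903]
r4 m[φ4→X9] = [3, 2, 5]
r4 m[φ5→X10] = [8, 7, 7]
r4 m[X10→φ0] = [8320, 9324, 4662]
r4 m[X10→φ2] = [40144, 37800, 8190]
r4 m[X10→φ3] = [61760, 38850, 16835]
r4 m[X10→φ5] = [200720, 199800, 43290]
r4 m[X4→φ2] = [1, 1, 1]
r4 m[X7→φ2] = [1, 1, 1]
r4 m[X6→φ0] = [15, 8, 9]
r4 m[X6→φ1] = [27335, 20797, 51331]
r4 m[X3→φ1] = [1, 1, 1]
r4 m[X9→φ3] = [3, 2, 5]
r4 m[X9→φ4] = [37299, 36261, 25903]
r5 m[φ0→X10] = [193, 150, 65]
r5 m[φ0→X6] = [90874, 63260, 159800]
r5 m[φ1→X6] = [15, 8, 9]
r5 m[φ1→X3] = [359737, 253596, 425047]
r5 m[φ2→X10] = [40, 37, 37]
r5 m[φ2→X4] = [974740, 1119390, 1213260]
r5 m[φ2→X7] = [1003998, 1300552, 1002840]
r5 m[φ3→X10] = [26, 36, 18]
r5 m[φ3→X9] = [391185, 367380, 279815]
r5 m[φ4→X9] = [3, 2, 5]
r5 m[φ5→X10] = [8, 7, 7]
r5 m[X10→φ0] = [8320, 9324, 4662]
r5 m[X10→φ2] = [40144, 37800, 8190]
r5 m[X10→φ3] = [61760, 38850, 16835]
r5 m[X10→φ5] = [200720, 199800, 43290]
r5 m[X4→φ2] = [1, 1, 1]
r5 m[X7→φ2] = [1, 1, 1]
r5 m[X6→φ0] = [15, 8, 9]
r5 m[X6→φ1] = [27335, 20797, 51331]
r5 m[X3→φ1] = [1, 1, 1]
r5 m[X9→φ3] = [3, 2, 5]
r5 m[X9→φ4] = [37299, 36261, 25903]
r6 m[φ0→X10] = [193, 150, 65]
r6 m[φ0→X6] = [90874, 63260, 159800]
r6 m[φ1→X6] = [15, 8, 9]
r6 m[φ1→X3] = [359737, 253596, 425047]
r6 m[φ2→X10] = [40, 37, 37]
r6 m[φ2→X4] = [974740, 1119390, 1213260]
r6 m[φ2→X7] = [1003998, 1300552, 1002840]
r6 m[φ3→X10] = [26, 36, 18]
r6 m[φ3→X9] = [391185, 367380, 279815]
r6 m[φ4→X9] = [3, 2, 5]
r6 m[φ5→X10] = [8, 7, 7]
r6 m[X10→φ0] = [8320, 9324, 4662]
r6 m[X10→φ2] = [40144, 37800, 8190]
r6 m[X10→φ3] = [61760, 38850, 16835]
r6 m[X10→φ5] = [200720, 199800, 43290]
r6 m[X4→φ2] = [1, 1, 1]
r6 m[X7→φ2] = [1, 1, 1]
r6 m[X6→φ0] = [15, 8, 9]
r6 m[X6→φ1] = [90874, 63260, 159800]
r6 m[X3→φ1] = [1, 1, 1]
r6 m[X9→φ3] = [3, 2, 5]
r6 m[X9→φ4] = [391185, 367380, 279815]
r7 m[φ0→X10] = [193, 150, 65]
r7 m[φ0→X6] = [90874, 63260, 159800]
r7 m[φ1→X6] = [15, 8, 9]
r7 m[φ1→X3] = [1167446, 809616, 1330328]
r7 m[φ2→X10] = [40, 37, 37]
r7 m[φ2→X4] = [974740, 1119390, 1213260]
r7 m[φ2→X7] = [1003998, 1300552, 1002840]
r7 m[φ3→X10] = [26, 36, 18]
r7 m[φ3→X9] = [391185, 367380, 279815]
r7 m[φ4→X9] = [3, 2, 5]
r7 m[φ5→X10] = [8, 7, 7]
r7 m[X10→φ0] = [8320, 9324, 4662]
r7 m[X10→φ2] = [40144, 37800, 8190]
r7 m[X10→φ3] = [61760, 38850, 16835]
r7 m[X10→φ5] = [200720, 199800, 43290]
r7 m[X4→φ2] = [1, 1, 1]
r7 m[X7→φ2] = [1, 1, 1]
r7 m[X6→φ0] = [15, 8, 9]
r7 m[X6→φ1] = [90874, 63260, 159800]
r7 m[X3→φ1] = [1, 1, 1]
r7 m[X9→φ3] = [3, 2, 5]
r7 m[X9→φ4] = [391185, 367380, 279815]
r8 m[φ0→X10] = [193, 150, 65]
r8 m[φ0→X6] = [90874, 63260, 159800]
r8 m[φ1→X6] = [15, 8, 9]
r8 m[φ1→X3] = [1167446, 809616, 1330328]
r8 m[φ2→X10] = [40, 37, 37]
r8 m[φ2→X4] = [974740, 1119390, 1213260]
r8 m[φ2→X7] = [1003998, 1300552, 1002840]
r8 m[φ3→X10] = [26, 36, 18]
r8 m[φ3→X9] = [391185, 367380, 279815]
r8 m[φ4→X9] = [3, 2, 5]
r8 m[φ5→X10] = [8, 7, 7]
r8 m[X10→φ0] = [8320, 9324, 4662]
r8 m[X10→φ2] = [40144, 37800, 8190]
r8 m[X10→φ3] = [61760, 38850, 16835]
r8 m[X10→φ5] = [200720, 199800, 43290]
r8 m[X4→φ2] = [1, 1, 1]
r8 m[X7→φ2] = [1, 1, 1]
r8 m[X6→φ0] = [15, 8, 9]
r8 m[X6→φ1] = [90874, 63260, 159800]
r8 m[X3→φ1] = [1, 1, 1]
r8 m[X9→φ3] = [3, 2, 5]
r8 m[X9→φ4] = [391185, 367380, 279815]
fixed point reached at round 8
b[X9] = ⊗ incoming = [1173555, 734760, 1399075]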